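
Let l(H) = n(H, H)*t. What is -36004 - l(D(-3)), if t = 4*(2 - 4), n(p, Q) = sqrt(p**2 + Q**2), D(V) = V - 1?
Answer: -36004 + 32*sqrt(2) ≈ -35959.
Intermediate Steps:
D(V) = -1 + V
n(p, Q) = sqrt(Q**2 + p**2)
t = -8 (t = 4*(-2) = -8)
l(H) = -8*sqrt(2)*sqrt(H**2) (l(H) = sqrt(H**2 + H**2)*(-8) = sqrt(2*H**2)*(-8) = (sqrt(2)*sqrt(H**2))*(-8) = -8*sqrt(2)*sqrt(H**2))
-36004 - l(D(-3)) = -36004 - (-8)*sqrt(2)*sqrt((-1 - 3)**2) = -36004 - (-8)*sqrt(2)*sqrt((-4)**2) = -36004 - (-8)*sqrt(2)*sqrt(16) = -36004 - (-8)*sqrt(2)*4 = -36004 - (-32)*sqrt(2) = -36004 + 32*sqrt(2)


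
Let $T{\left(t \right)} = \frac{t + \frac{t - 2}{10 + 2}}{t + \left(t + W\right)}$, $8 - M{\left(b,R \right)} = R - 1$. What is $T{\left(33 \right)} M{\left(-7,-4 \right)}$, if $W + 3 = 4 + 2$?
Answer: $\frac{5551}{828} \approx 6.7041$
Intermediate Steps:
$W = 3$ ($W = -3 + \left(4 + 2\right) = -3 + 6 = 3$)
$M{\left(b,R \right)} = 9 - R$ ($M{\left(b,R \right)} = 8 - \left(R - 1\right) = 8 - \left(-1 + R\right) = 9 - R$)
$T{\left(t \right)} = \frac{- \frac{1}{6} + \frac{13 t}{12}}{3 + 2 t}$ ($T{\left(t \right)} = \frac{t + \frac{t - 2}{10 + 2}}{t + \left(t + 3\right)} = \frac{t + \frac{-2 + t}{12}}{t + \left(3 + t\right)} = \frac{t + \left(-2 + t\right) \frac{1}{12}}{3 + 2 t} = \frac{t + \left(- \frac{1}{6} + \frac{t}{12}\right)}{3 + 2 t} = \frac{- \frac{1}{6} + \frac{13 t}{12}}{3 + 2 t}$)
$T{\left(33 \right)} M{\left(-7,-4 \right)} = \frac{-2 + 13 \cdot 33}{12 \left(3 + 2 \cdot 33\right)} \left(9 - -4\right) = \frac{-2 + 429}{12 \left(3 + 66\right)} \left(9 + 4\right) = \frac{1}{12} \cdot \frac{1}{69} \cdot 427 \cdot 13 = \frac{427}{828} \cdot 13 = \frac{5551}{828}$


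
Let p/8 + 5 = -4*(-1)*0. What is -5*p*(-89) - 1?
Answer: -17801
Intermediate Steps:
p = -40 (p = -40 + 8*(-4*(-1)*0) = -40 + 8*(4*0) = -40 + 8*0 = -40 + 0 = -40)
-5*p*(-89) - 1 = -5*(-40)*(-89) - 1 = 200*(-89) - 1 = -17800 - 1 = -17801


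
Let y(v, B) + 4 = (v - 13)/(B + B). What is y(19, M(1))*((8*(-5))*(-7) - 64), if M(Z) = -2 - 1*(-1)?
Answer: -1512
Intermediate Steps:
M(Z) = -1 (M(Z) = -2 + 1 = -1)
y(v, B) = -4 + (-13 + v)/(2*B) (y(v, B) = -4 + (v - 13)/(B + B) = -4 + (-13 + v)/((2*B)) = -4 + (-13 + v)*(1/(2*B)) = -4 + (-13 + v)/(2*B))
y(19, M(1))*((8*(-5))*(-7) - 64) = ((½)*(-13 + 19 - 8*(-1))/(-1))*((8*(-5))*(-7) - 64) = ((½)*(-1)*(-13 + 19 + 8))*(-40*(-7) - 64) = ((½)*(-1)*14)*(280 - 64) = -7*216 = -1512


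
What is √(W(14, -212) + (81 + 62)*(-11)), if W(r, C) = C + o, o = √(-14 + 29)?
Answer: √(-1785 + √15) ≈ 42.203*I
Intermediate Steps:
o = √15 ≈ 3.8730
W(r, C) = C + √15
√(W(14, -212) + (81 + 62)*(-11)) = √((-212 + √15) + (81 + 62)*(-11)) = √((-212 + √15) + 143*(-11)) = √((-212 + √15) - 1573) = √(-1785 + √15)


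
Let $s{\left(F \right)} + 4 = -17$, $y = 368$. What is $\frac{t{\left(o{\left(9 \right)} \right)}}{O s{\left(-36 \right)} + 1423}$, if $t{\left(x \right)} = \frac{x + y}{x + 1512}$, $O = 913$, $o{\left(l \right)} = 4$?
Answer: $- \frac{93}{6727250} \approx -1.3824 \cdot 10^{-5}$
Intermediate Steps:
$s{\left(F \right)} = -21$ ($s{\left(F \right)} = -4 - 17 = -21$)
$t{\left(x \right)} = \frac{368 + x}{1512 + x}$ ($t{\left(x \right)} = \frac{x + 368}{x + 1512} = \frac{368 + x}{1512 + x}$)
$\frac{t{\left(o{\left(9 \right)} \right)}}{O s{\left(-36 \right)} + 1423} = \frac{\frac{1}{1512 + 4} \left(368 + 4\right)}{913 \left(-21\right) + 1423} = \frac{\frac{1}{1516} \cdot 372}{-19173 + 1423} = \frac{\frac{1}{1516} \cdot 372}{-17750} = \frac{93}{379} \left(- \frac{1}{17750}\right) = - \frac{93}{6727250}$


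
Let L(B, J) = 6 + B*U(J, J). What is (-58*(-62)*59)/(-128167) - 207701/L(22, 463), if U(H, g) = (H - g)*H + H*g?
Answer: -1027212146403/604451464708 ≈ -1.6994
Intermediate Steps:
U(H, g) = H*g + H*(H - g) (U(H, g) = H*(H - g) + H*g = H*g + H*(H - g))
L(B, J) = 6 + B*J**2
(-58*(-62)*59)/(-128167) - 207701/L(22, 463) = (-58*(-62)*59)/(-128167) - 207701/(6 + 22*463**2) = (3596*59)*(-1/128167) - 207701/(6 + 22*214369) = 212164*(-1/128167) - 207701/(6 + 4716118) = -212164/128167 - 207701/4716124 = -1027212146403/604451464708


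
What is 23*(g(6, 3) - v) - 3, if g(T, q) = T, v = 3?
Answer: 66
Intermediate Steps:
23*(g(6, 3) - v) - 3 = 23*(6 - 1*3) - 3 = 23*(6 - 3) - 3 = 23*3 - 3 = 69 - 3 = 66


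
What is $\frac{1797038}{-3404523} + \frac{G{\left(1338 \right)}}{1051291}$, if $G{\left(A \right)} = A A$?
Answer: $\frac{4205716997554}{3579144389193} \approx 1.1751$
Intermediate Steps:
$G{\left(A \right)} = A^{2}$
$\frac{1797038}{-3404523} + \frac{G{\left(1338 \right)}}{1051291} = \frac{1797038}{-3404523} + \frac{1338^{2}}{1051291} = 1797038 \left(- \frac{1}{3404523}\right) + 1790244 \cdot \frac{1}{1051291} = - \frac{1797038}{3404523} + \frac{1790244}{1051291} = \frac{4205716997554}{3579144389193}$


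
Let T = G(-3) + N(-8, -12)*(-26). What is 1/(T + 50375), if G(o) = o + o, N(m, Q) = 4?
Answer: 1/50265 ≈ 1.9895e-5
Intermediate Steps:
G(o) = 2*o
T = -110 (T = 2*(-3) + 4*(-26) = -6 - 104 = -110)
1/(T + 50375) = 1/(-110 + 50375) = 1/50265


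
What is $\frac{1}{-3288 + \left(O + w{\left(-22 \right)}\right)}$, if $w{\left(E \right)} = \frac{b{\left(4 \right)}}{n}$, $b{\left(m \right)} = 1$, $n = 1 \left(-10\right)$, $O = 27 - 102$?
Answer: $- \frac{10}{33631} \approx -0.00029734$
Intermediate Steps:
$O = -75$ ($O = 27 - 102 = -75$)
$n = -10$
$w{\left(E \right)} = - \frac{1}{10}$ ($w{\left(E \right)} = 1 \frac{1}{-10} = 1 \left(- \frac{1}{10}\right) = - \frac{1}{10}$)
$\frac{1}{-3288 + \left(O + w{\left(-22 \right)}\right)} = \frac{1}{-3288 - \frac{751}{10}} = \frac{1}{- \frac{33631}{10}} = - \frac{10}{33631}$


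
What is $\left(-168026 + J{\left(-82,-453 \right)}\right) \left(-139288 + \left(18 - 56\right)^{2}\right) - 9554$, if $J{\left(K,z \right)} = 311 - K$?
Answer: $23107193698$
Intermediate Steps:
$\left(-168026 + J{\left(-82,-453 \right)}\right) \left(-139288 + \left(18 - 56\right)^{2}\right) - 9554 = \left(-168026 + \left(311 - -82\right)\right) \left(-139288 + \left(18 - 56\right)^{2}\right) - 9554 = \left(-168026 + \left(311 + 82\right)\right) \left(-139288 + \left(-38\right)^{2}\right) - 9554 = \left(-168026 + 393\right) \left(-139288 + 1444\right) - 9554 = \left(-167633\right) \left(-137844\right) - 9554 = 23107203252 - 9554 = 23107193698$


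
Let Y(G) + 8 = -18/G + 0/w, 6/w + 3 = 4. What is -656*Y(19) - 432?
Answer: 103312/19 ≈ 5437.5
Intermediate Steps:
w = 6 (w = 6/(-3 + 4) = 6/1 = 6*1 = 6)
Y(G) = -8 - 18/G (Y(G) = -8 + (-18/G + 0/6) = -8 + (-18/G + 0*(1/6)) = -8 + (-18/G + 0) = -8 - 18/G)
-656*Y(19) - 432 = -656*(-8 - 18/19) - 432 = -656*(-170/19) - 432 = 111520/19 - 432 = 103312/19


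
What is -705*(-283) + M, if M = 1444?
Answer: 200959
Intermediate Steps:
-705*(-283) + M = -705*(-283) + 1444 = 199515 + 1444 = 200959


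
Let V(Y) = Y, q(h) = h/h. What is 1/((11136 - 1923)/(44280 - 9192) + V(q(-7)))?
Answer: 11696/14767 ≈ 0.79204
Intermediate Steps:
q(h) = 1
1/((11136 - 1923)/(44280 - 9192) + V(q(-7))) = 1/((11136 - 1923)/(44280 - 9192) + 1) = 1/(9213/35088 + 1) = 1/(9213*(1/35088) + 1) = 1/(3071/11696 + 1) = 1/(14767/11696) = 11696/14767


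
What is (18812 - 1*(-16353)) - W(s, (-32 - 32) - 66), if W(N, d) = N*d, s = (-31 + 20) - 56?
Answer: 26455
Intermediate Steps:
s = -67 (s = -11 - 56 = -67)
(18812 - 1*(-16353)) - W(s, (-32 - 32) - 66) = (18812 - 1*(-16353)) - (-67)*((-32 - 32) - 66) = (18812 + 16353) - (-67)*(-64 - 66) = 35165 - (-67)*(-130) = 35165 - 1*8710 = 35165 - 8710 = 26455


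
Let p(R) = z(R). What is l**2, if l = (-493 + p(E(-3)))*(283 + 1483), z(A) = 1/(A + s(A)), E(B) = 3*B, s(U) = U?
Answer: 61412691390625/81 ≈ 7.5818e+11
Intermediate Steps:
z(A) = 1/(2*A) (z(A) = 1/(A + A) = 1/(2*A))
p(R) = 1/(2*R)
l = -7836625/9 (l = (-493 + 1/(2*((3*(-3)))))*(283 + 1483) = (-493 + (1/2)/(-9))*1766 = (-493 + (1/2)*(-1/9))*1766 = (-493 - 1/18)*1766 = -8875/18*1766 = -7836625/9 ≈ -8.7074e+5)
l**2 = (-7836625/9)**2 = 61412691390625/81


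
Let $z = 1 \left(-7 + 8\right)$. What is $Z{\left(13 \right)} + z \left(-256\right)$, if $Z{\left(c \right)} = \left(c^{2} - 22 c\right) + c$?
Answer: $-360$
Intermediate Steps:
$Z{\left(c \right)} = c^{2} - 21 c$
$z = 1$ ($z = 1 \cdot 1 = 1$)
$Z{\left(13 \right)} + z \left(-256\right) = 13 \left(-21 + 13\right) + 1 \left(-256\right) = 13 \left(-8\right) - 256 = -104 - 256 = -360$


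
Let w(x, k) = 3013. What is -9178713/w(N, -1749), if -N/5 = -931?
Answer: -9178713/3013 ≈ -3046.4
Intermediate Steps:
N = 4655 (N = -5*(-931) = 4655)
-9178713/w(N, -1749) = -9178713/3013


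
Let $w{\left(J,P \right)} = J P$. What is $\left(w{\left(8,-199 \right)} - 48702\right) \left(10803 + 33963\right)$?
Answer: $-2251461204$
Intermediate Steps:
$\left(w{\left(8,-199 \right)} - 48702\right) \left(10803 + 33963\right) = \left(8 \left(-199\right) - 48702\right) \left(10803 + 33963\right) = \left(-1592 - 48702\right) 44766 = \left(-50294\right) 44766 = -2251461204$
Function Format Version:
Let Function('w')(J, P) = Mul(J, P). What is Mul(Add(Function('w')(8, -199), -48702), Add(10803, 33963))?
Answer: -2251461204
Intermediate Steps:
Mul(Add(Function('w')(8, -199), -48702), Add(10803, 33963)) = Mul(Add(Mul(8, -199), -48702), Add(10803, 33963)) = Mul(Add(-1592, -48702), 44766) = Mul(-50294, 44766) = -2251461204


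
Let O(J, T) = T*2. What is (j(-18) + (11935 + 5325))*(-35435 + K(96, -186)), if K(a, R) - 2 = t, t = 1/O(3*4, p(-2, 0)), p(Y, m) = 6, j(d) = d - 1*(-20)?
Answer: -1223286015/2 ≈ -6.1164e+8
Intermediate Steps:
j(d) = 20 + d (j(d) = d + 20 = 20 + d)
O(J, T) = 2*T
t = 1/12 (t = 1/(2*6) = 1/12 ≈ 0.083333)
K(a, R) = 25/12 (K(a, R) = 2 + 1/12 = 25/12)
(j(-18) + (11935 + 5325))*(-35435 + K(96, -186)) = ((20 - 18) + (11935 + 5325))*(-35435 + 25/12) = (2 + 17260)*(-425195/12) = 17262*(-425195/12) = -1223286015/2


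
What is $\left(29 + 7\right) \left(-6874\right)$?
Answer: $-247464$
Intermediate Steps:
$\left(29 + 7\right) \left(-6874\right) = 36 \left(-6874\right) = -247464$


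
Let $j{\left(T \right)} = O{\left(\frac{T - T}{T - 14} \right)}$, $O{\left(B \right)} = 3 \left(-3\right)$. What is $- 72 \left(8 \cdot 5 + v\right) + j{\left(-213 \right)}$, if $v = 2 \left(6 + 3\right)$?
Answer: $-4185$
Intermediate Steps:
$v = 18$ ($v = 2 \cdot 9 = 18$)
$O{\left(B \right)} = -9$
$j{\left(T \right)} = -9$
$- 72 \left(8 \cdot 5 + v\right) + j{\left(-213 \right)} = - 72 \left(8 \cdot 5 + 18\right) - 9 = - 72 \left(40 + 18\right) - 9 = \left(-72\right) 58 - 9 = -4176 - 9 = -4185$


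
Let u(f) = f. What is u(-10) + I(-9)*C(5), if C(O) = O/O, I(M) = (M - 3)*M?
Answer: 98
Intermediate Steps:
I(M) = M*(-3 + M) (I(M) = (-3 + M)*M = M*(-3 + M))
C(O) = 1
u(-10) + I(-9)*C(5) = -10 - 9*(-3 - 9)*1 = -10 - 9*(-12)*1 = -10 + 108*1 = -10 + 108 = 98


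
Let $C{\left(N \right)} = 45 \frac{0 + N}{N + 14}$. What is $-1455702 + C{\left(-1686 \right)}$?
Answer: $- \frac{1216928937}{836} \approx -1.4557 \cdot 10^{6}$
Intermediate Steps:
$C{\left(N \right)} = \frac{45 N}{14 + N}$ ($C{\left(N \right)} = 45 \frac{N}{14 + N} = \frac{45 N}{14 + N}$)
$-1455702 + C{\left(-1686 \right)} = -1455702 + 45 \left(-1686\right) \frac{1}{14 - 1686} = -1455702 + 45 \left(-1686\right) \frac{1}{-1672} = -1455702 + 45 \left(-1686\right) \left(- \frac{1}{1672}\right) = -1455702 + \frac{37935}{836} = - \frac{1216928937}{836}$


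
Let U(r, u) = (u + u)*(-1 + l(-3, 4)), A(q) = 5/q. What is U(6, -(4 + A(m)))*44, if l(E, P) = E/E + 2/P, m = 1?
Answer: -396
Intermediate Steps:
l(E, P) = 1 + 2/P
U(r, u) = u (U(r, u) = (u + u)*(-1 + (2 + 4)/4) = (2*u)*(-1 + (¼)*6) = (2*u)*(-1 + 3/2) = (2*u)*(½) = u)
U(6, -(4 + A(m)))*44 = -(4 + 5/1)*44 = -(4 + 5*1)*44 = -(4 + 5)*44 = -1*9*44 = -9*44 = -396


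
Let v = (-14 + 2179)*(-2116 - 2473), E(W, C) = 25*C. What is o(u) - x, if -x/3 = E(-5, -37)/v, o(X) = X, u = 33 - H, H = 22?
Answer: 21857962/1987037 ≈ 11.000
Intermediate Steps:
u = 11 (u = 33 - 1*22 = 33 - 22 = 11)
v = -9935185 (v = 2165*(-4589) = -9935185)
x = -555/1987037 (x = -3*25*(-37)/(-9935185) = -(-2775)*(-1)/9935185 = -3*185/1987037 = -555/1987037 ≈ -0.00027931)
o(u) - x = 11 - 1*(-555/1987037) = 11 + 555/1987037 = 21857962/1987037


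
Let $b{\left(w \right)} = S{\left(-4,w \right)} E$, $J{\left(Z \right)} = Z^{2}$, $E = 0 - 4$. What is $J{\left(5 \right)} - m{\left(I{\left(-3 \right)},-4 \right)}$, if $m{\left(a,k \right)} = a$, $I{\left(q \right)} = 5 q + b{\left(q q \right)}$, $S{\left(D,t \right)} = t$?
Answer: $76$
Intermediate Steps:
$E = -4$ ($E = 0 - 4 = -4$)
$b{\left(w \right)} = - 4 w$ ($b{\left(w \right)} = w \left(-4\right) = - 4 w$)
$I{\left(q \right)} = - 4 q^{2} + 5 q$ ($I{\left(q \right)} = 5 q - 4 q q = 5 q - 4 q^{2} = - 4 q^{2} + 5 q$)
$J{\left(5 \right)} - m{\left(I{\left(-3 \right)},-4 \right)} = 5^{2} - - 3 \left(5 - -12\right) = 25 - - 3 \left(5 + 12\right) = 25 - \left(-3\right) 17 = 25 - -51 = 25 + 51 = 76$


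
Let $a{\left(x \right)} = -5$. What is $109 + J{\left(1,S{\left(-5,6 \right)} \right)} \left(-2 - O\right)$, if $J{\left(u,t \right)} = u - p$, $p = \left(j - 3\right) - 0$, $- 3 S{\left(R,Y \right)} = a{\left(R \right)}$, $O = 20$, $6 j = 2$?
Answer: $\frac{85}{3} \approx 28.333$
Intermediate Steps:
$j = \frac{1}{3}$ ($j = \frac{1}{6} \cdot 2 = \frac{1}{3} \approx 0.33333$)
$S{\left(R,Y \right)} = \frac{5}{3}$ ($S{\left(R,Y \right)} = \left(- \frac{1}{3}\right) \left(-5\right) = \frac{5}{3}$)
$p = - \frac{8}{3}$ ($p = \left(\frac{1}{3} - 3\right) - 0 = \left(\frac{1}{3} - 3\right) + 0 = - \frac{8}{3} + 0 = - \frac{8}{3} \approx -2.6667$)
$J{\left(u,t \right)} = \frac{8}{3} + u$ ($J{\left(u,t \right)} = u - - \frac{8}{3} = u + \frac{8}{3} = \frac{8}{3} + u$)
$109 + J{\left(1,S{\left(-5,6 \right)} \right)} \left(-2 - O\right) = 109 + \left(\frac{8}{3} + 1\right) \left(-2 - 20\right) = 109 + \frac{11 \left(-2 - 20\right)}{3} = 109 + \frac{11}{3} \left(-22\right) = 109 - \frac{242}{3} = \frac{85}{3}$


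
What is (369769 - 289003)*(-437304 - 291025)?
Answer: -58824220014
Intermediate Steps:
(369769 - 289003)*(-437304 - 291025) = 80766*(-728329) = -58824220014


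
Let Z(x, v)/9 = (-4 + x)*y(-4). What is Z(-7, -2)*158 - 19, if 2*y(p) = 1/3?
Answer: -2626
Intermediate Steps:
y(p) = ⅙ (y(p) = (½)/3 = (½)*(⅓) = ⅙)
Z(x, v) = -6 + 3*x/2 (Z(x, v) = 9*((-4 + x)*(⅙)) = 9*(-⅔ + x/6) = -6 + 3*x/2)
Z(-7, -2)*158 - 19 = (-6 + (3/2)*(-7))*158 - 19 = (-6 - 21/2)*158 - 19 = -33/2*158 - 19 = -2607 - 19 = -2626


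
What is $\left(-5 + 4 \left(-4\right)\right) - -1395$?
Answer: $1374$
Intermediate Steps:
$\left(-5 + 4 \left(-4\right)\right) - -1395 = \left(-5 - 16\right) + 1395 = -21 + 1395 = 1374$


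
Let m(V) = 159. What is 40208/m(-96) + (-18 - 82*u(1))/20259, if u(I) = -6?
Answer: 30172194/119303 ≈ 252.90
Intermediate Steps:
40208/m(-96) + (-18 - 82*u(1))/20259 = 40208/159 + (-18 - 82*(-6))/20259 = 40208*(1/159) + (-18 + 492)*(1/20259) = 40208/159 + 474*(1/20259) = 40208/159 + 158/6753 = 30172194/119303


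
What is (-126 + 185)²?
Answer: 3481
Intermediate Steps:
(-126 + 185)² = 59² = 3481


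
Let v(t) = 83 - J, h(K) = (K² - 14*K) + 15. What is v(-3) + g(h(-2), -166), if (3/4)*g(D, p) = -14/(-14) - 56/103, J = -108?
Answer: 59207/309 ≈ 191.61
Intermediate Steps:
h(K) = 15 + K² - 14*K
g(D, p) = 188/309 (g(D, p) = 4*(-14/(-14) - 56/103)/3 = 4*(-14*(-1/14) - 56*1/103)/3 = 4*(1 - 56/103)/3 = (4/3)*(47/103) = 188/309)
v(t) = 191 (v(t) = 83 - 1*(-108) = 83 + 108 = 191)
v(-3) + g(h(-2), -166) = 191 + 188/309 = 59207/309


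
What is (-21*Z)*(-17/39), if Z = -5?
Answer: -595/13 ≈ -45.769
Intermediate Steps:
(-21*Z)*(-17/39) = (-21*(-5))*(-17/39) = 105*(-17*1/39) = 105*(-17/39) = -595/13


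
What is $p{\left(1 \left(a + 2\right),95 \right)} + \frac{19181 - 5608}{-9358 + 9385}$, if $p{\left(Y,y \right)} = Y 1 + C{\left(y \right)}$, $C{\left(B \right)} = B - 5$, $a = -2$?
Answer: $\frac{16003}{27} \approx 592.7$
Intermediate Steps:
$C{\left(B \right)} = -5 + B$
$p{\left(Y,y \right)} = -5 + Y + y$ ($p{\left(Y,y \right)} = Y 1 + \left(-5 + y\right) = Y + \left(-5 + y\right) = -5 + Y + y$)
$p{\left(1 \left(a + 2\right),95 \right)} + \frac{19181 - 5608}{-9358 + 9385} = \left(-5 + 1 \left(-2 + 2\right) + 95\right) + \frac{19181 - 5608}{-9358 + 9385} = \left(-5 + 1 \cdot 0 + 95\right) + \frac{13573}{27} = \left(-5 + 0 + 95\right) + 13573 \cdot \frac{1}{27} = 90 + \frac{13573}{27} = \frac{16003}{27}$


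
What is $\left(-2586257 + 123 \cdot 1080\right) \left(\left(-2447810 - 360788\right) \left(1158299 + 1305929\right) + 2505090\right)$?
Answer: $16980156288481526918$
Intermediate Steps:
$\left(-2586257 + 123 \cdot 1080\right) \left(\left(-2447810 - 360788\right) \left(1158299 + 1305929\right) + 2505090\right) = \left(-2586257 + 132840\right) \left(\left(-2808598\right) 2464228 + 2505090\right) = - 2453417 \left(-6921025832344 + 2505090\right) = \left(-2453417\right) \left(-6921023327254\right) = 16980156288481526918$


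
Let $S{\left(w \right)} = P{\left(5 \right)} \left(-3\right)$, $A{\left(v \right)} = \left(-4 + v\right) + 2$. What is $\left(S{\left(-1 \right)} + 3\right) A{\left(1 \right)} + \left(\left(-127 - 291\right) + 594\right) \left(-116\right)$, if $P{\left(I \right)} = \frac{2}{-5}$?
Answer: $- \frac{102101}{5} \approx -20420.0$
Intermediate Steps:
$A{\left(v \right)} = -2 + v$
$P{\left(I \right)} = - \frac{2}{5}$ ($P{\left(I \right)} = 2 \left(- \frac{1}{5}\right) = - \frac{2}{5}$)
$S{\left(w \right)} = \frac{6}{5}$ ($S{\left(w \right)} = \left(- \frac{2}{5}\right) \left(-3\right) = \frac{6}{5}$)
$\left(S{\left(-1 \right)} + 3\right) A{\left(1 \right)} + \left(\left(-127 - 291\right) + 594\right) \left(-116\right) = \left(\frac{6}{5} + 3\right) \left(-2 + 1\right) + \left(\left(-127 - 291\right) + 594\right) \left(-116\right) = \frac{21}{5} \left(-1\right) + \left(\left(-127 - 291\right) + 594\right) \left(-116\right) = - \frac{21}{5} + \left(-418 + 594\right) \left(-116\right) = - \frac{21}{5} + 176 \left(-116\right) = - \frac{21}{5} - 20416 = - \frac{102101}{5}$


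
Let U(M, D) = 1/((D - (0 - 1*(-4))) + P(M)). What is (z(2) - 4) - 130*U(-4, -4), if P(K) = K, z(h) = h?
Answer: 53/6 ≈ 8.8333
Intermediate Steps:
U(M, D) = 1/(-4 + D + M) (U(M, D) = 1/((D - (0 - 1*(-4))) + M) = 1/((D - (0 + 4)) + M) = 1/((D - 1*4) + M) = 1/((D - 4) + M) = 1/((-4 + D) + M) = 1/(-4 + D + M))
(z(2) - 4) - 130*U(-4, -4) = (2 - 4) - 130/(-4 - 4 - 4) = -2 - 130/(-12) = -2 - 130*(-1/12) = -2 + 65/6 = 53/6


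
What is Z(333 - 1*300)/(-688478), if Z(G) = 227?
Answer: -227/688478 ≈ -0.00032971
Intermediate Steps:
Z(333 - 1*300)/(-688478) = 227/(-688478) = 227*(-1/688478) = -227/688478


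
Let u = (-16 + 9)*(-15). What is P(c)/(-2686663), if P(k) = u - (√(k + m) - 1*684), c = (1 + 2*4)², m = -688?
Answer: -789/2686663 + I*√607/2686663 ≈ -0.00029367 + 9.1703e-6*I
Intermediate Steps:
c = 81 (c = (1 + 8)² = 9² = 81)
u = 105 (u = -7*(-15) = 105)
P(k) = 789 - √(-688 + k) (P(k) = 105 - (√(k - 688) - 1*684) = 105 - (√(-688 + k) - 684) = 105 - (-684 + √(-688 + k)) = 105 + (684 - √(-688 + k)) = 789 - √(-688 + k))
P(c)/(-2686663) = (789 - √(-688 + 81))/(-2686663) = (789 - √(-607))*(-1/2686663) = (789 - I*√607)*(-1/2686663) = -789/2686663 + I*√607/2686663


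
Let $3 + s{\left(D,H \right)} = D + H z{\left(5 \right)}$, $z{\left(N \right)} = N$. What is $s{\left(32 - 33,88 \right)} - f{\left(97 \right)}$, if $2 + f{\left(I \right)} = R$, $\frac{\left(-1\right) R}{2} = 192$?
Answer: $822$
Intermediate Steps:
$R = -384$ ($R = \left(-2\right) 192 = -384$)
$f{\left(I \right)} = -386$ ($f{\left(I \right)} = -2 - 384 = -386$)
$s{\left(D,H \right)} = -3 + D + 5 H$ ($s{\left(D,H \right)} = -3 + \left(D + H 5\right) = -3 + \left(D + 5 H\right) = -3 + D + 5 H$)
$s{\left(32 - 33,88 \right)} - f{\left(97 \right)} = \left(-3 + \left(32 - 33\right) + 5 \cdot 88\right) - -386 = \left(-3 + \left(32 - 33\right) + 440\right) + 386 = \left(-3 - 1 + 440\right) + 386 = 436 + 386 = 822$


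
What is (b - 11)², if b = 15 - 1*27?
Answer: 529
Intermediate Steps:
b = -12 (b = 15 - 27 = -12)
(b - 11)² = (-12 - 11)² = (-23)² = 529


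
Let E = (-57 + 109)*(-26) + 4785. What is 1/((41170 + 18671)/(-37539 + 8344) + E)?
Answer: 29195/100166594 ≈ 0.00029146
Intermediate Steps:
E = 3433 (E = 52*(-26) + 4785 = -1352 + 4785 = 3433)
1/((41170 + 18671)/(-37539 + 8344) + E) = 1/((41170 + 18671)/(-37539 + 8344) + 3433) = 1/(59841/(-29195) + 3433) = 1/(59841*(-1/29195) + 3433) = 1/(-59841/29195 + 3433) = 1/(100166594/29195) = 29195/100166594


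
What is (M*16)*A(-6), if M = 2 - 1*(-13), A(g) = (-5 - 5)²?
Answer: 24000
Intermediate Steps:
A(g) = 100 (A(g) = (-10)² = 100)
M = 15 (M = 2 + 13 = 15)
(M*16)*A(-6) = (15*16)*100 = 240*100 = 24000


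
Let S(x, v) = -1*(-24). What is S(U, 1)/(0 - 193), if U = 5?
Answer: -24/193 ≈ -0.12435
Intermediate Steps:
S(x, v) = 24
S(U, 1)/(0 - 193) = 24/(0 - 193) = 24/(-193) = 24*(-1/193) = -24/193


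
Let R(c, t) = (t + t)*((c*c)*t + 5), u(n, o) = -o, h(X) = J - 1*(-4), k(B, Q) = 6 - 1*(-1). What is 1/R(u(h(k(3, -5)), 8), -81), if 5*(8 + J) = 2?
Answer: 1/838998 ≈ 1.1919e-6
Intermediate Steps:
J = -38/5 (J = -8 + (1/5)*2 = -8 + 2/5 = -38/5 ≈ -7.6000)
k(B, Q) = 7 (k(B, Q) = 6 + 1 = 7)
h(X) = -18/5 (h(X) = -38/5 - 1*(-4) = -38/5 + 4 = -18/5)
R(c, t) = 2*t*(5 + t*c**2) (R(c, t) = (2*t)*(c**2*t + 5) = (2*t)*(t*c**2 + 5) = (2*t)*(5 + t*c**2) = 2*t*(5 + t*c**2))
1/R(u(h(k(3, -5)), 8), -81) = 1/(2*(-81)*(5 - 81*(-1*8)**2)) = 1/(2*(-81)*(5 - 81*(-8)**2)) = 1/(2*(-81)*(5 - 81*64)) = 1/(2*(-81)*(5 - 5184)) = 1/(2*(-81)*(-5179)) = 1/838998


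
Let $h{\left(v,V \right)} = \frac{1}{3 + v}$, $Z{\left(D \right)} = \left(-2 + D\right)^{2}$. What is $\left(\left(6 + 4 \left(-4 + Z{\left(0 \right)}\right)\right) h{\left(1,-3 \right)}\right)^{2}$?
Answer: $\frac{9}{4} \approx 2.25$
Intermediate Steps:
$\left(\left(6 + 4 \left(-4 + Z{\left(0 \right)}\right)\right) h{\left(1,-3 \right)}\right)^{2} = \left(\frac{6 + 4 \left(-4 + \left(-2 + 0\right)^{2}\right)}{3 + 1}\right)^{2} = \left(\frac{6 + 4 \left(-4 + \left(-2\right)^{2}\right)}{4}\right)^{2} = \left(\left(6 + 4 \left(-4 + 4\right)\right) \frac{1}{4}\right)^{2} = \left(\left(6 + 4 \cdot 0\right) \frac{1}{4}\right)^{2} = \left(\left(6 + 0\right) \frac{1}{4}\right)^{2} = \left(6 \cdot \frac{1}{4}\right)^{2} = \left(\frac{3}{2}\right)^{2} = \frac{9}{4}$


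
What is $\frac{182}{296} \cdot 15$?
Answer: $\frac{1365}{148} \approx 9.223$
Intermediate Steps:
$\frac{182}{296} \cdot 15 = 182 \cdot \frac{1}{296} \cdot 15 = \frac{91}{148} \cdot 15 = \frac{1365}{148}$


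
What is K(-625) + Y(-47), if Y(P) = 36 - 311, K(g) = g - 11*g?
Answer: 5975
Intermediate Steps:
K(g) = -10*g
Y(P) = -275
K(-625) + Y(-47) = -10*(-625) - 275 = 6250 - 275 = 5975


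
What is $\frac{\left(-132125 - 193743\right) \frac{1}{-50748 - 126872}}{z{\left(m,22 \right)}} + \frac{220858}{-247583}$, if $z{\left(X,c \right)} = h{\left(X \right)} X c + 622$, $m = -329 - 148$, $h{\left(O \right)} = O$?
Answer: $- \frac{7013910049851877}{7862633933385700} \approx -0.89206$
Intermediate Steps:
$m = -477$
$z{\left(X,c \right)} = 622 + c X^{2}$ ($z{\left(X,c \right)} = X X c + 622 = X^{2} c + 622 = c X^{2} + 622 = 622 + c X^{2}$)
$\frac{\left(-132125 - 193743\right) \frac{1}{-50748 - 126872}}{z{\left(m,22 \right)}} + \frac{220858}{-247583} = \frac{\left(-132125 - 193743\right) \frac{1}{-50748 - 126872}}{622 + 22 \left(-477\right)^{2}} + \frac{220858}{-247583} = \frac{\left(-325868\right) \frac{1}{-177620}}{622 + 22 \cdot 227529} + 220858 \left(- \frac{1}{247583}\right) = \frac{\left(-325868\right) \left(- \frac{1}{177620}\right)}{622 + 5005638} - \frac{220858}{247583} = \frac{81467}{44405 \cdot 5006260} - \frac{220858}{247583} = \frac{81467}{44405} \cdot \frac{1}{5006260} - \frac{220858}{247583} = \frac{81467}{222302975300} - \frac{220858}{247583} = - \frac{7013910049851877}{7862633933385700}$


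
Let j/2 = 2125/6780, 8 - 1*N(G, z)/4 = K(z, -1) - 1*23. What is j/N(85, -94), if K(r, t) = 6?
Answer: 17/2712 ≈ 0.0062684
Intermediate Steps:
N(G, z) = 100 (N(G, z) = 32 - 4*(6 - 1*23) = 32 - 4*(6 - 23) = 32 - 4*(-17) = 32 + 68 = 100)
j = 425/678 (j = 2*(2125/6780) = 2*(2125*(1/6780)) = 2*(425/1356) = 425/678 ≈ 0.62684)
j/N(85, -94) = (425/678)/100 = (425/678)*(1/100) = 17/2712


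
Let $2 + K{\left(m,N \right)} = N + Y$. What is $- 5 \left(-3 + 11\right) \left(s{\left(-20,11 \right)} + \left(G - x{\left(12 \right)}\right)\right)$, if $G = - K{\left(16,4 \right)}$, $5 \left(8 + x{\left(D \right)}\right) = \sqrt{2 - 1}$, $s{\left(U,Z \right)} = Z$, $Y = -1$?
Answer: $-712$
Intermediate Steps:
$K{\left(m,N \right)} = -3 + N$ ($K{\left(m,N \right)} = -2 + \left(N - 1\right) = -2 + \left(-1 + N\right) = -3 + N$)
$x{\left(D \right)} = - \frac{39}{5}$ ($x{\left(D \right)} = -8 + \frac{\sqrt{2 - 1}}{5} = -8 + \frac{\sqrt{1}}{5} = -8 + \frac{1}{5} \cdot 1 = -8 + \frac{1}{5} = - \frac{39}{5}$)
$G = -1$ ($G = - (-3 + 4) = \left(-1\right) 1 = -1$)
$- 5 \left(-3 + 11\right) \left(s{\left(-20,11 \right)} + \left(G - x{\left(12 \right)}\right)\right) = - 5 \left(-3 + 11\right) \left(11 - - \frac{34}{5}\right) = \left(-5\right) 8 \left(11 + \left(-1 + \frac{39}{5}\right)\right) = - 40 \left(11 + \frac{34}{5}\right) = \left(-40\right) \frac{89}{5} = -712$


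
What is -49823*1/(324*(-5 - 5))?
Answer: 49823/3240 ≈ 15.377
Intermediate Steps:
-49823*1/(324*(-5 - 5)) = -49823/(-(-81)*(-10)*4) = -49823/(-27*30*4) = -49823/((-810*4)) = -49823/(-3240) = -49823*(-1/3240) = 49823/3240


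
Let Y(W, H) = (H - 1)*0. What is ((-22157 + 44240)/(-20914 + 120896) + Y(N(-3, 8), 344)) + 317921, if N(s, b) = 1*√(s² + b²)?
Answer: 31786399505/99982 ≈ 3.1792e+5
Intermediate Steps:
N(s, b) = √(b² + s²) (N(s, b) = 1*√(b² + s²) = √(b² + s²))
Y(W, H) = 0 (Y(W, H) = (-1 + H)*0 = 0)
((-22157 + 44240)/(-20914 + 120896) + Y(N(-3, 8), 344)) + 317921 = ((-22157 + 44240)/(-20914 + 120896) + 0) + 317921 = (22083/99982 + 0) + 317921 = 22083/99982 + 317921 = 31786399505/99982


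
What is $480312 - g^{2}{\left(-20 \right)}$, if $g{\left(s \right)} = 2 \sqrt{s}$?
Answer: $480392$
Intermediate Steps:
$480312 - g^{2}{\left(-20 \right)} = 480312 - \left(2 \sqrt{-20}\right)^{2} = 480312 - \left(2 \cdot 2 i \sqrt{5}\right)^{2} = 480312 - \left(4 i \sqrt{5}\right)^{2} = 480312 - -80 = 480312 + 80 = 480392$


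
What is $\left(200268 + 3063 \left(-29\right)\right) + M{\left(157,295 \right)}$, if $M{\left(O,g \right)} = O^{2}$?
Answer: $136090$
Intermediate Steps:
$\left(200268 + 3063 \left(-29\right)\right) + M{\left(157,295 \right)} = \left(200268 + 3063 \left(-29\right)\right) + 157^{2} = \left(200268 - 88827\right) + 24649 = 111441 + 24649 = 136090$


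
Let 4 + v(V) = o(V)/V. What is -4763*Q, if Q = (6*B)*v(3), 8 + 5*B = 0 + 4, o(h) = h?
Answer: -342936/5 ≈ -68587.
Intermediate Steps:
B = -⅘ (B = -8/5 + (0 + 4)/5 = -8/5 + (⅕)*4 = -8/5 + ⅘ = -⅘ ≈ -0.80000)
v(V) = -3 (v(V) = -4 + V/V = -4 + 1 = -3)
Q = 72/5 (Q = (6*(-⅘))*(-3) = -24/5*(-3) = 72/5 ≈ 14.400)
-4763*Q = -4763*72/5 = -342936/5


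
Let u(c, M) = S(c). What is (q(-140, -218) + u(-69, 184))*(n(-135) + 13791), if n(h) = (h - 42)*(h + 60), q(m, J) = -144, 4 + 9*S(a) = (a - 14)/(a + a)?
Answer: -808898987/207 ≈ -3.9077e+6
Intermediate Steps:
S(a) = -4/9 + (-14 + a)/(18*a) (S(a) = -4/9 + ((a - 14)/(a + a))/9 = -4/9 + ((-14 + a)/((2*a)))/9 = -4/9 + ((-14 + a)*(1/(2*a)))/9 = -4/9 + ((-14 + a)/(2*a))/9 = -4/9 + (-14 + a)/(18*a))
n(h) = (-42 + h)*(60 + h)
u(c, M) = 7*(-2 - c)/(18*c)
(q(-140, -218) + u(-69, 184))*(n(-135) + 13791) = (-144 + (7/18)*(-2 - 1*(-69))/(-69))*((-2520 + (-135)² + 18*(-135)) + 13791) = (-144 + (7/18)*(-1/69)*(-2 + 69))*((-2520 + 18225 - 2430) + 13791) = (-144 + (7/18)*(-1/69)*67)*(13275 + 13791) = (-144 - 469/1242)*27066 = -179317/1242*27066 = -808898987/207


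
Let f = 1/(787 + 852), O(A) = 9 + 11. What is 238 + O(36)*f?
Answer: 390102/1639 ≈ 238.01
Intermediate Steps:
O(A) = 20
f = 1/1639 ≈ 0.00061013
238 + O(36)*f = 238 + 20*(1/1639) = 238 + 20/1639 = 390102/1639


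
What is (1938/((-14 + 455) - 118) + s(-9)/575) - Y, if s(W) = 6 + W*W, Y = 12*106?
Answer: -727863/575 ≈ -1265.8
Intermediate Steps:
Y = 1272
s(W) = 6 + W**2
(1938/((-14 + 455) - 118) + s(-9)/575) - Y = (1938/((-14 + 455) - 118) + (6 + (-9)**2)/575) - 1*1272 = (1938/(441 - 118) + (6 + 81)*(1/575)) - 1272 = (1938/323 + 87*(1/575)) - 1272 = (1938*(1/323) + 87/575) - 1272 = (6 + 87/575) - 1272 = 3537/575 - 1272 = -727863/575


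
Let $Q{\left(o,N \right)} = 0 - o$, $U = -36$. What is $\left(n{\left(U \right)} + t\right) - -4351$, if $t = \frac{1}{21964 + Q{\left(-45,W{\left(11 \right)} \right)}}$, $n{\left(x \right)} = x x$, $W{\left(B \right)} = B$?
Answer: $\frac{124284824}{22009} \approx 5647.0$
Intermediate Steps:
$Q{\left(o,N \right)} = - o$
$n{\left(x \right)} = x^{2}$
$t = \frac{1}{22009}$ ($t = \frac{1}{21964 - -45} = \frac{1}{21964 + 45} = \frac{1}{22009} \approx 4.5436 \cdot 10^{-5}$)
$\left(n{\left(U \right)} + t\right) - -4351 = \left(\left(-36\right)^{2} + \frac{1}{22009}\right) - -4351 = \left(1296 + \frac{1}{22009}\right) + 4351 = \frac{28523665}{22009} + 4351 = \frac{124284824}{22009}$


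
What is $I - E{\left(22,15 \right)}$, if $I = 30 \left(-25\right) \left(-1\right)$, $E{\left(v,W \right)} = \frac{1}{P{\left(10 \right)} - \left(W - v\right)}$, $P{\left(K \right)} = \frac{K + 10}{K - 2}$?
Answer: $\frac{14248}{19} \approx 749.89$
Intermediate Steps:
$P{\left(K \right)} = \frac{10 + K}{-2 + K}$
$E{\left(v,W \right)} = \frac{1}{\frac{5}{2} + v - W}$ ($E{\left(v,W \right)} = \frac{1}{\frac{10 + 10}{-2 + 10} - \left(W - v\right)} = \frac{1}{\frac{1}{8} \cdot 20 - \left(W - v\right)} = \frac{1}{\frac{5}{2} - \left(W - v\right)} = \frac{1}{\frac{5}{2} + v - W}$)
$I = 750$ ($I = \left(-750\right) \left(-1\right) = 750$)
$I - E{\left(22,15 \right)} = 750 - \frac{2}{5 - 30 + 2 \cdot 22} = 750 - \frac{2}{5 - 30 + 44} = 750 - \frac{2}{19} = \frac{14248}{19}$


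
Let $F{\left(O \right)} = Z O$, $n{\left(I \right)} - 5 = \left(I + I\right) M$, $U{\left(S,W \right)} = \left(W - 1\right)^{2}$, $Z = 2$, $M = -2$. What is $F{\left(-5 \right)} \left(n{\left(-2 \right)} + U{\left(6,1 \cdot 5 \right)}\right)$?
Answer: $-290$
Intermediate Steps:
$U{\left(S,W \right)} = \left(-1 + W\right)^{2}$
$n{\left(I \right)} = 5 - 4 I$ ($n{\left(I \right)} = 5 + \left(I + I\right) \left(-2\right) = 5 + 2 I \left(-2\right) = 5 - 4 I$)
$F{\left(O \right)} = 2 O$
$F{\left(-5 \right)} \left(n{\left(-2 \right)} + U{\left(6,1 \cdot 5 \right)}\right) = 2 \left(-5\right) \left(\left(5 - -8\right) + \left(-1 + 1 \cdot 5\right)^{2}\right) = - 10 \left(\left(5 + 8\right) + \left(-1 + 5\right)^{2}\right) = - 10 \left(13 + 4^{2}\right) = - 10 \left(13 + 16\right) = \left(-10\right) 29 = -290$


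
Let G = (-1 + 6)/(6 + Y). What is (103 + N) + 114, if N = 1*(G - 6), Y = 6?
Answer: 2537/12 ≈ 211.42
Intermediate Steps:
G = 5/12 (G = (-1 + 6)/(6 + 6) = 5/12 ≈ 0.41667)
N = -67/12 (N = 1*(5/12 - 6) = 1*(-67/12) = -67/12 ≈ -5.5833)
(103 + N) + 114 = (103 - 67/12) + 114 = 1169/12 + 114 = 2537/12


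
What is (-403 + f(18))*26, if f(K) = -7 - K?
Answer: -11128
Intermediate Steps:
(-403 + f(18))*26 = (-403 + (-7 - 1*18))*26 = (-403 + (-7 - 18))*26 = (-403 - 25)*26 = -428*26 = -11128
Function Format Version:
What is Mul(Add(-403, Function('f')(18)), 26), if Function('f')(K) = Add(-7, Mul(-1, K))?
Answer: -11128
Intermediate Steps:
Mul(Add(-403, Function('f')(18)), 26) = Mul(Add(-403, Add(-7, Mul(-1, 18))), 26) = Mul(Add(-403, Add(-7, -18)), 26) = Mul(Add(-403, -25), 26) = Mul(-428, 26) = -11128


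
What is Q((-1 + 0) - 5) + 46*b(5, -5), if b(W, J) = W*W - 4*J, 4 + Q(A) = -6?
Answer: 2060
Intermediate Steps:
Q(A) = -10 (Q(A) = -4 - 6 = -10)
b(W, J) = W**2 - 4*J
Q((-1 + 0) - 5) + 46*b(5, -5) = -10 + 46*(5**2 - 4*(-5)) = -10 + 46*(25 + 20) = -10 + 46*45 = -10 + 2070 = 2060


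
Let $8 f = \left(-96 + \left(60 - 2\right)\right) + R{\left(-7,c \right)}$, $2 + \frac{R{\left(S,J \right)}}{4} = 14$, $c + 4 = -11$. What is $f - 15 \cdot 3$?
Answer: $- \frac{175}{4} \approx -43.75$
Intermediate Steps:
$c = -15$ ($c = -4 - 11 = -15$)
$R{\left(S,J \right)} = 48$ ($R{\left(S,J \right)} = -8 + 4 \cdot 14 = -8 + 56 = 48$)
$f = \frac{5}{4}$ ($f = \frac{\left(-96 + \left(60 - 2\right)\right) + 48}{8} = \frac{\left(-96 + 58\right) + 48}{8} = \frac{-38 + 48}{8} = \frac{1}{8} \cdot 10 = \frac{5}{4} \approx 1.25$)
$f - 15 \cdot 3 = \frac{5}{4} - 15 \cdot 3 = \frac{5}{4} - 45 = - \frac{175}{4}$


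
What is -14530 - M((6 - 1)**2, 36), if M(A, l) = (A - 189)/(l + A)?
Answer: -886166/61 ≈ -14527.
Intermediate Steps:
M(A, l) = (-189 + A)/(A + l)
-14530 - M((6 - 1)**2, 36) = -14530 - (-189 + (6 - 1)**2)/((6 - 1)**2 + 36) = -14530 - (-189 + 5**2)/(5**2 + 36) = -14530 - (-189 + 25)/(25 + 36) = -14530 - (-164)/61 = -14530 - 1*(-164/61) = -14530 + 164/61 = -886166/61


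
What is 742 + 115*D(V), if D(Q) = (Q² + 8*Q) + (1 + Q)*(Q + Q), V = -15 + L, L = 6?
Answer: 18337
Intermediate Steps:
V = -9 (V = -15 + 6 = -9)
D(Q) = Q² + 8*Q + 2*Q*(1 + Q) (D(Q) = (Q² + 8*Q) + (1 + Q)*(2*Q) = (Q² + 8*Q) + 2*Q*(1 + Q) = Q² + 8*Q + 2*Q*(1 + Q))
742 + 115*D(V) = 742 + 115*(-9*(10 + 3*(-9))) = 742 + 115*(-9*(10 - 27)) = 742 + 115*(-9*(-17)) = 742 + 115*153 = 742 + 17595 = 18337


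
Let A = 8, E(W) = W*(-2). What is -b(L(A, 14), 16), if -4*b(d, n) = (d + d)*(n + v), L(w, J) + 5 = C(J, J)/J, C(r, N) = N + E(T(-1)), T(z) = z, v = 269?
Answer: -7695/14 ≈ -549.64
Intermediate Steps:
E(W) = -2*W
C(r, N) = 2 + N (C(r, N) = N - 2*(-1) = N + 2 = 2 + N)
L(w, J) = -5 + (2 + J)/J
b(d, n) = -d*(269 + n)/2 (b(d, n) = -(d + d)*(n + 269)/4 = -2*d*(269 + n)/4 = -d*(269 + n)/2)
-b(L(A, 14), 16) = -(-1)*(-4 + 2/14)*(269 + 16)/2 = -(-1)*(-4 + 2*(1/14))*285/2 = -(-1)*(-4 + ⅐)*285/2 = -(-1)*(-27)*285/(2*7) = -1*7695/14 = -7695/14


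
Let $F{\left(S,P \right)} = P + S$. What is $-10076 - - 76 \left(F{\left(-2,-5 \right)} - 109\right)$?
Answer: $-18892$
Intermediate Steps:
$-10076 - - 76 \left(F{\left(-2,-5 \right)} - 109\right) = -10076 - - 76 \left(\left(-5 - 2\right) - 109\right) = -10076 - - 76 \left(-7 - 109\right) = -10076 - \left(-76\right) \left(-116\right) = -10076 - 8816 = -18892$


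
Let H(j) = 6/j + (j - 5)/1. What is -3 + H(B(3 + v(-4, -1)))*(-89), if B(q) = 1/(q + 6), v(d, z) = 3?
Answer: -71681/12 ≈ -5973.4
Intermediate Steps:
B(q) = 1/(6 + q)
H(j) = -5 + j + 6/j (H(j) = 6/j + (-5 + j)*1 = 6/j + (-5 + j) = -5 + j + 6/j)
-3 + H(B(3 + v(-4, -1)))*(-89) = -3 + (-5 + 1/(6 + (3 + 3)) + 6/(1/(6 + (3 + 3))))*(-89) = -3 + (-5 + 1/(6 + 6) + 6/(1/(6 + 6)))*(-89) = -3 + (-5 + 1/12 + 6/(1/12))*(-89) = -3 + (-5 + 1/12 + 6*12)*(-89) = -3 + (-5 + 1/12 + 72)*(-89) = -3 + (805/12)*(-89) = -3 - 71645/12 = -71681/12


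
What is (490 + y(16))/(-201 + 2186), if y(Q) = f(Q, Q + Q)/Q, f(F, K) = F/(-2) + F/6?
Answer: 1469/5955 ≈ 0.24668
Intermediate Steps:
f(F, K) = -F/3 (f(F, K) = F*(-1/2) + F*(1/6) = -F/2 + F/6 = -F/3)
y(Q) = -1/3 (y(Q) = (-Q/3)/Q = -1/3)
(490 + y(16))/(-201 + 2186) = (490 - 1/3)/(-201 + 2186) = (1469/3)/1985 = (1469/3)*(1/1985) = 1469/5955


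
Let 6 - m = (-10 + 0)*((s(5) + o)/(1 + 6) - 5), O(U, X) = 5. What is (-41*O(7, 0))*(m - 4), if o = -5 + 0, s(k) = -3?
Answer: 85280/7 ≈ 12183.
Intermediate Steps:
o = -5
m = -388/7 (m = 6 - (-10 + 0)*((-3 - 5)/(1 + 6) - 5) = 6 - (-10)*(-8/7 - 5) = 6 - (-10)*(-43)/7 = 6 - 1*430/7 = 6 - 430/7 = -388/7 ≈ -55.429)
(-41*O(7, 0))*(m - 4) = (-41*5)*(-388/7 - 4) = -205*(-416/7) = 85280/7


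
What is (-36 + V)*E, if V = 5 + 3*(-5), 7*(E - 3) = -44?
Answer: 1058/7 ≈ 151.14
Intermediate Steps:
E = -23/7 (E = 3 + (⅐)*(-44) = 3 - 44/7 = -23/7 ≈ -3.2857)
V = -10 (V = 5 - 15 = -10)
(-36 + V)*E = (-36 - 10)*(-23/7) = -46*(-23/7) = 1058/7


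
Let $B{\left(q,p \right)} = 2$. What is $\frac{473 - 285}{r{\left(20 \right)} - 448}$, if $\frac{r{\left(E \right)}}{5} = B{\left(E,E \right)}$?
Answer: $- \frac{94}{219} \approx -0.42922$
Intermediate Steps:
$r{\left(E \right)} = 10$ ($r{\left(E \right)} = 5 \cdot 2 = 10$)
$\frac{473 - 285}{r{\left(20 \right)} - 448} = \frac{473 - 285}{10 - 448} = \frac{188}{-438} = 188 \left(- \frac{1}{438}\right) = - \frac{94}{219}$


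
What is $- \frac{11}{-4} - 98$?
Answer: $- \frac{381}{4} \approx -95.25$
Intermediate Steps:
$- \frac{11}{-4} - 98 = \left(-11\right) \left(- \frac{1}{4}\right) - 98 = \frac{11}{4} - 98 = - \frac{381}{4}$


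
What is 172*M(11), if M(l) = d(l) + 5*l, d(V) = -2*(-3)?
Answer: 10492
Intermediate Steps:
d(V) = 6
M(l) = 6 + 5*l
172*M(11) = 172*(6 + 5*11) = 172*(6 + 55) = 172*61 = 10492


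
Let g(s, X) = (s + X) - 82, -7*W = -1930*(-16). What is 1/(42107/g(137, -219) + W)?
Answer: -28/130709 ≈ -0.00021422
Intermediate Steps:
W = -30880/7 (W = -(-1930)*(-16)/7 = -1/7*30880 = -30880/7 ≈ -4411.4)
g(s, X) = -82 + X + s (g(s, X) = (X + s) - 82 = -82 + X + s)
1/(42107/g(137, -219) + W) = 1/(42107/(-82 - 219 + 137) - 30880/7) = 1/(42107/(-164) - 30880/7) = 1/(42107*(-1/164) - 30880/7) = 1/(-1027/4 - 30880/7) = 1/(-130709/28) = -28/130709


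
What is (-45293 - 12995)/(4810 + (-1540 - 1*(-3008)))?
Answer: -29144/3139 ≈ -9.2845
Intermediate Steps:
(-45293 - 12995)/(4810 + (-1540 - 1*(-3008))) = -58288/(4810 + (-1540 + 3008)) = -58288/(4810 + 1468) = -58288/6278 = -58288*1/6278 = -29144/3139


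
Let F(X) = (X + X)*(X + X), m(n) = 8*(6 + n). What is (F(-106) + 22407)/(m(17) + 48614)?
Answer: 67351/48798 ≈ 1.3802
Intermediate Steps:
m(n) = 48 + 8*n
F(X) = 4*X**2 (F(X) = (2*X)*(2*X) = 4*X**2)
(F(-106) + 22407)/(m(17) + 48614) = (4*(-106)**2 + 22407)/((48 + 8*17) + 48614) = (4*11236 + 22407)/((48 + 136) + 48614) = (44944 + 22407)/(184 + 48614) = 67351/48798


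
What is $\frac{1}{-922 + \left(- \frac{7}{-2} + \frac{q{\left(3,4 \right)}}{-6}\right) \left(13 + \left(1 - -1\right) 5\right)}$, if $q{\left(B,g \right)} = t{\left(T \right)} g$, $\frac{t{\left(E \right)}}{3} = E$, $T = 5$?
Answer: $- \frac{2}{2143} \approx -0.00093327$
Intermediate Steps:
$t{\left(E \right)} = 3 E$
$q{\left(B,g \right)} = 15 g$ ($q{\left(B,g \right)} = 3 \cdot 5 g = 15 g$)
$\frac{1}{-922 + \left(- \frac{7}{-2} + \frac{q{\left(3,4 \right)}}{-6}\right) \left(13 + \left(1 - -1\right) 5\right)} = \frac{1}{-922 + \left(- \frac{7}{-2} + \frac{15 \cdot 4}{-6}\right) \left(13 + \left(1 - -1\right) 5\right)} = \frac{1}{-922 + \left(\left(-7\right) \left(- \frac{1}{2}\right) + 60 \left(- \frac{1}{6}\right)\right) \left(13 + \left(1 + 1\right) 5\right)} = \frac{1}{-922 + \left(\frac{7}{2} - 10\right) \left(13 + 2 \cdot 5\right)} = \frac{1}{-922 - \frac{13 \left(13 + 10\right)}{2}} = \frac{1}{-922 - \frac{299}{2}} = \frac{1}{- \frac{2143}{2}} = - \frac{2}{2143}$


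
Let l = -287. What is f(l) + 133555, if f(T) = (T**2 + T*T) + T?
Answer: 298006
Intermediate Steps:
f(T) = T + 2*T**2 (f(T) = (T**2 + T**2) + T = 2*T**2 + T = T + 2*T**2)
f(l) + 133555 = -287*(1 + 2*(-287)) + 133555 = -287*(1 - 574) + 133555 = -287*(-573) + 133555 = 164451 + 133555 = 298006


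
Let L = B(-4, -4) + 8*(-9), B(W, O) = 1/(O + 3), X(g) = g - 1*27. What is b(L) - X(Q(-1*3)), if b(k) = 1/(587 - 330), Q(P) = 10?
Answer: 4370/257 ≈ 17.004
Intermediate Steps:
X(g) = -27 + g (X(g) = g - 27 = -27 + g)
B(W, O) = 1/(3 + O)
L = -73 (L = 1/(3 - 4) + 8*(-9) = 1/(-1) - 72 = -1 - 72 = -73)
b(k) = 1/257
b(L) - X(Q(-1*3)) = 1/257 - (-27 + 10) = 1/257 - 1*(-17) = 1/257 + 17 = 4370/257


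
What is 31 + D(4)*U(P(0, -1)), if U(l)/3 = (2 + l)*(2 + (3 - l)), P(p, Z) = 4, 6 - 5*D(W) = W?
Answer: 191/5 ≈ 38.200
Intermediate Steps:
D(W) = 6/5 - W/5
U(l) = 3*(2 + l)*(5 - l) (U(l) = 3*((2 + l)*(2 + (3 - l))) = 3*((2 + l)*(5 - l)) = 3*(2 + l)*(5 - l))
31 + D(4)*U(P(0, -1)) = 31 + (6/5 - ⅕*4)*(30 - 3*4² + 9*4) = 31 + (6/5 - ⅘)*(30 - 3*16 + 36) = 31 + 2*(30 - 48 + 36)/5 = 31 + (⅖)*18 = 31 + 36/5 = 191/5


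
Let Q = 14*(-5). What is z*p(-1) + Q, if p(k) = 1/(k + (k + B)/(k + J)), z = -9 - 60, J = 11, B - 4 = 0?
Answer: 200/7 ≈ 28.571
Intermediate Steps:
Q = -70
B = 4 (B = 4 + 0 = 4)
z = -69
p(k) = 1/(k + (4 + k)/(11 + k)) (p(k) = 1/(k + (k + 4)/(k + 11)) = 1/(k + (4 + k)/(11 + k)))
z*p(-1) + Q = -69*(11 - 1)/(4 + (-1)**2 + 12*(-1)) - 70 = -69*10/(4 + 1 - 12) - 70 = -69*10/(-7) - 70 = -(-69)*10/7 - 70 = -69*(-10/7) - 70 = 690/7 - 70 = 200/7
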